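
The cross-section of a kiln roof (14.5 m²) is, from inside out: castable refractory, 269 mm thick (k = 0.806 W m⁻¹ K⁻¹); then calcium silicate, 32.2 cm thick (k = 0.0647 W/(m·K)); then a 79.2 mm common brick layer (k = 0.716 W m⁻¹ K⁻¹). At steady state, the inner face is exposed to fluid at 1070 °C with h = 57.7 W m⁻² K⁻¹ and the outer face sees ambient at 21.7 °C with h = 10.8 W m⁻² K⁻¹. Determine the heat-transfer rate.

Resistance network (inner→outer):
  R_conv,in = 1/(hA) = 1/(57.7·14.5) = 0.001195 K/W
  R_castable refractory = L/(kA) = 0.269/(0.806·14.5) = 0.02302 K/W
  R_calcium silicate = L/(kA) = 0.322/(0.0647·14.5) = 0.3432 K/W
  R_common brick = L/(kA) = 0.0792/(0.716·14.5) = 0.007629 K/W
  R_conv,out = 1/(hA) = 1/(10.8·14.5) = 0.006386 K/W
ΣR = 0.001195 + 0.02302 + 0.3432 + 0.007629 + 0.006386 = 0.3814 K/W
Q = ΔT/ΣR = (1070 °C − 21.7 °C)/0.3814 = 2750 W

Q = 2750 W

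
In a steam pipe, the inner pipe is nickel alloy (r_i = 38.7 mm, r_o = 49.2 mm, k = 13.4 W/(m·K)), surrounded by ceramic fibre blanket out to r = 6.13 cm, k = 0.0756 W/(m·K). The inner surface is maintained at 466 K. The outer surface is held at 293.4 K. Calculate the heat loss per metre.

Q' = 371 W/m

Resistance network (inner→outer):
  R'_nickel alloy = ln(0.0492/0.0387)/(2πk) = 0.2401/(2π·13.4) = 0.002851 m·K/W
  R'_ceramic fibre blanket = ln(0.0613/0.0492)/(2πk) = 0.2199/(2π·0.0756) = 0.4629 m·K/W
ΣR = 0.002851 + 0.4629 = 0.4658 m·K/W
Q' = ΔT/ΣR = (466 K − 293.4 K)/0.4658 = 371 W/m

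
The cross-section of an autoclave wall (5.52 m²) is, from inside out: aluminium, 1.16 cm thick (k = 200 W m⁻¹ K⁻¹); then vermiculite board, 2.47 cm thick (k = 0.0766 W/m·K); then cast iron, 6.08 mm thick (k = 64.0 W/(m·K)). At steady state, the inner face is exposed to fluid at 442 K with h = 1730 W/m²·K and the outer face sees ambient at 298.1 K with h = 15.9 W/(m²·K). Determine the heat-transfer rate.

Resistance network (inner→outer):
  R_conv,in = 1/(hA) = 1/(1730·5.52) = 1.047×10^-4 K/W
  R_aluminium = L/(kA) = 0.0116/(200·5.52) = 1.051×10^-5 K/W
  R_vermiculite board = L/(kA) = 0.0247/(0.0766·5.52) = 0.05842 K/W
  R_cast iron = L/(kA) = 0.00608/(64.0·5.52) = 1.721×10^-5 K/W
  R_conv,out = 1/(hA) = 1/(15.9·5.52) = 0.01139 K/W
ΣR = 1.047×10^-4 + 1.051×10^-5 + 0.05842 + 1.721×10^-5 + 0.01139 = 0.06994 K/W
Q = ΔT/ΣR = (442 K − 298.1 K)/0.06994 = 2060 W

Q = 2.06 kW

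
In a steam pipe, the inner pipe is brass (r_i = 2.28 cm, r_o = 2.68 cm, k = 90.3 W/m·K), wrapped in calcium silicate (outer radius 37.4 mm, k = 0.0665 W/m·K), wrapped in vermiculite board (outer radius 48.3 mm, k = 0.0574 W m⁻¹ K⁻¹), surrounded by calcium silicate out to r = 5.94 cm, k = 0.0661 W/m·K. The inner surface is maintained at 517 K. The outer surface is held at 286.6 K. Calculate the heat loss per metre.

Resistance network (inner→outer):
  R'_brass = ln(0.0268/0.0228)/(2πk) = 0.1616/(2π·90.3) = 2.849×10^-4 m·K/W
  R'_calcium silicate = ln(0.0374/0.0268)/(2πk) = 0.3333/(2π·0.0665) = 0.7976 m·K/W
  R'_vermiculite board = ln(0.0483/0.0374)/(2πk) = 0.2558/(2π·0.0574) = 0.7092 m·K/W
  R'_calcium silicate = ln(0.0594/0.0483)/(2πk) = 0.2069/(2π·0.0661) = 0.4981 m·K/W
ΣR = 2.849×10^-4 + 0.7976 + 0.7092 + 0.4981 = 2.005 m·K/W
Q' = ΔT/ΣR = (517 K − 286.6 K)/2.005 = 115 W/m

Q' = 115 W/m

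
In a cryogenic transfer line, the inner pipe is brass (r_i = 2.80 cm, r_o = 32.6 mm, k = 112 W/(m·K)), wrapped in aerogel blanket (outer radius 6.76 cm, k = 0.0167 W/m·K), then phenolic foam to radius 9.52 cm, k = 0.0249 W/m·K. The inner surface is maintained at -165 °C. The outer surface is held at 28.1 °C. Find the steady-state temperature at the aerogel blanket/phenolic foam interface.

T = -18.1 °C

Resistance network (inner→outer):
  R'_brass = ln(0.0326/0.0280)/(2πk) = 0.1521/(2π·112) = 2.161×10^-4 m·K/W
  R'_aerogel blanket = ln(0.0676/0.0326)/(2πk) = 0.7293/(2π·0.0167) = 6.950 m·K/W
  R'_phenolic foam = ln(0.0952/0.0676)/(2πk) = 0.3424/(2π·0.0249) = 2.188 m·K/W
ΣR = 2.161×10^-4 + 6.950 + 2.188 = 9.138 m·K/W
Q' = ΔT/ΣR = (-165 °C − 28.1 °C)/9.138 = -21.13 W/m
From the inner boundary to the aerogel blanket/phenolic foam interface, ΣR_partial = 6.950 m·K/W.
T_interface = T_in − Q'·ΣR_partial = -165 °C − (-21.13)(6.950) = -18.1 °C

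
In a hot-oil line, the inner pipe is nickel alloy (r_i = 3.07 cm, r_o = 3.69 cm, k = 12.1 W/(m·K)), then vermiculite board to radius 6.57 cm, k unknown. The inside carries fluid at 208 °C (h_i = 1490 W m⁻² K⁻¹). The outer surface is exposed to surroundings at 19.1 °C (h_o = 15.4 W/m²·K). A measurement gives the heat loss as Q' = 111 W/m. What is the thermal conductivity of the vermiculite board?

ΣR = ΔT/Q' = |208 − 19.1|/111 = 1.702 m·K/W
Known resistances:
  R'_conv,in = 1/(2πr h) = 1/(2π·0.0307·1490) = 0.003479 m·K/W
  R'_nickel alloy = ln(0.0369/0.0307)/(2πk) = 0.1839/(2π·12.1) = 0.002420 m·K/W
  R'_conv,out = 1/(2πr h) = 1/(2π·0.0657·15.4) = 0.1573 m·K/W
R_vermiculite board = ΣR − ΣR_known = 1.702 − 0.1632 = 1.539 m·K/W
ln(r₂/r₁)/(2πk) = 1.539 ⇒ k = 0.5769/(2π·1.539) = 0.0597 W/m·K

k = 0.0597 W/m·K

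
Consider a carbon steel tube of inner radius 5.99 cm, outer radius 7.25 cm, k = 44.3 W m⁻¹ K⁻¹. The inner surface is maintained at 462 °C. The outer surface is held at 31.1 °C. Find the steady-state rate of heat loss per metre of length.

Q' = 628 kW/m

Q' = 2πk·ΔT/ln(r₂/r₁) = 2π × 44.3 × 430.9 / ln(0.0725/0.0599) = 6.28×10^5 W/m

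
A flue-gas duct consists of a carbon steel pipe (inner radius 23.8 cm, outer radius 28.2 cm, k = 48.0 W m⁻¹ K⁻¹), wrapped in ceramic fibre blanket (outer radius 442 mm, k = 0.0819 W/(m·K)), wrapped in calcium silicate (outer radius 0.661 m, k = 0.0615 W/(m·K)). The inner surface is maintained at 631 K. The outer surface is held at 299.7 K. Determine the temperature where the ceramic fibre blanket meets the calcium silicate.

Treat each layer as a resistance in series:
  R'_carbon steel = ln(0.282/0.238)/(2πk) = 0.1696/(2π·48.0) = 5.625×10^-4 m·K/W
  R'_ceramic fibre blanket = ln(0.442/0.282)/(2πk) = 0.4494/(2π·0.0819) = 0.8733 m·K/W
  R'_calcium silicate = ln(0.661/0.442)/(2πk) = 0.4024/(2π·0.0615) = 1.041 m·K/W
ΣR = 5.625×10^-4 + 0.8733 + 1.041 = 1.915 m·K/W
Q' = ΔT/ΣR = (631 K − 299.7 K)/1.915 = 173.0 W/m
From the inner boundary to the ceramic fibre blanket/calcium silicate interface, ΣR_partial = 0.8739 m·K/W.
T_interface = T_in − Q'·ΣR_partial = 631 K − (173.0)(0.8739) = 480 K

T = 480 K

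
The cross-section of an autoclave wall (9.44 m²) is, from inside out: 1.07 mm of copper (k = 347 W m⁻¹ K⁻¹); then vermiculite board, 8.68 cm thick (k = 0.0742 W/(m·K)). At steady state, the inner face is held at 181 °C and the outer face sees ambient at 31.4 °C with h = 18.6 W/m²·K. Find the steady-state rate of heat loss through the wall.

Q = 1150 W

Treat each layer as a resistance in series:
  R_copper = L/(kA) = 0.00107/(347·9.44) = 3.266×10^-7 K/W
  R_vermiculite board = L/(kA) = 0.0868/(0.0742·9.44) = 0.1239 K/W
  R_conv,out = 1/(hA) = 1/(18.6·9.44) = 0.005695 K/W
ΣR = 3.266×10^-7 + 0.1239 + 0.005695 = 0.1296 K/W
Q = ΔT/ΣR = (181 °C − 31.4 °C)/0.1296 = 1150 W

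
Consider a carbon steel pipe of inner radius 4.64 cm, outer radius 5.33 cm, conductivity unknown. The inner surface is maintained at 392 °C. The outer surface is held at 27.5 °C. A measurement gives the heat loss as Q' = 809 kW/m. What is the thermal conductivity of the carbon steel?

k = 49.0 W/m·K

ΣR = ΔT/Q' = |392 − 27.5|/8.09×10^5 = 4.506×10^-4 m·K/W
ln(r₂/r₁)/(2πk) = 4.506×10^-4 ⇒ k = 0.1386/(2π·4.506×10^-4) = 49.0 W/m·K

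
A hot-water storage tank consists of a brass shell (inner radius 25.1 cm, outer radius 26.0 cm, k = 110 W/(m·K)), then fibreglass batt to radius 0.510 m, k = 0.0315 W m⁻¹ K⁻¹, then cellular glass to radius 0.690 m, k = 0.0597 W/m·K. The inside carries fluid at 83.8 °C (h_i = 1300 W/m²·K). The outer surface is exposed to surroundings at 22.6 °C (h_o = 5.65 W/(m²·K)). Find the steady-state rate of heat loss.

Series thermal resistances, inner to outer:
  R_conv,in = 1/(4πr²h) = 1/(4π·0.251²·1300) = 9.716×10^-4 K/W
  R_brass = (1/0.251 − 1/0.260)/(4πk) = 0.1379/(4π·110) = 9.977×10^-5 K/W
  R_fibreglass batt = (1/0.260 − 1/0.510)/(4πk) = 1.885/(4π·0.0315) = 4.763 K/W
  R_cellular glass = (1/0.510 − 1/0.690)/(4πk) = 0.5115/(4π·0.0597) = 0.6818 K/W
  R_conv,out = 1/(4πr²h) = 1/(4π·0.690²·5.65) = 0.02958 K/W
ΣR = 9.716×10^-4 + 9.977×10^-5 + 4.763 + 0.6818 + 0.02958 = 5.475 K/W
Q = ΔT/ΣR = (83.8 °C − 22.6 °C)/5.475 = 11.2 W

Q = 11.2 W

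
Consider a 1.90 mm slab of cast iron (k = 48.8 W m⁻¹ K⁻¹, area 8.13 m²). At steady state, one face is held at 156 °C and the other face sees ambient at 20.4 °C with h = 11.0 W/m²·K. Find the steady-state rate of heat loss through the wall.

Treat each layer as a resistance in series:
  R_cast iron = L/(kA) = 0.00190/(48.8·8.13) = 4.789×10^-6 K/W
  R_conv,out = 1/(hA) = 1/(11.0·8.13) = 0.01118 K/W
ΣR = 4.789×10^-6 + 0.01118 = 0.01118 K/W
Q = ΔT/ΣR = (156 °C − 20.4 °C)/0.01118 = 12100 W

Q = 12.1 kW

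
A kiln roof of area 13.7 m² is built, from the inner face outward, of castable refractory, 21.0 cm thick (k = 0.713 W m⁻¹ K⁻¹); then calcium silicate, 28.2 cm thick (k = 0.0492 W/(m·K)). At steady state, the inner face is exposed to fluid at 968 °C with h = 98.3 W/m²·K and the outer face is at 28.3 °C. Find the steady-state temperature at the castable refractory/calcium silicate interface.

Series thermal resistances, inner to outer:
  R_conv,in = 1/(hA) = 1/(98.3·13.7) = 7.426×10^-4 K/W
  R_castable refractory = L/(kA) = 0.210/(0.713·13.7) = 0.02150 K/W
  R_calcium silicate = L/(kA) = 0.282/(0.0492·13.7) = 0.4184 K/W
ΣR = 7.426×10^-4 + 0.02150 + 0.4184 = 0.4406 K/W
Q = ΔT/ΣR = (968 °C − 28.3 °C)/0.4406 = 2133 W
From the inner boundary to the castable refractory/calcium silicate interface, ΣR_partial = 0.02224 K/W.
T_interface = T_in − Q·ΣR_partial = 968 °C − (2133)(0.02224) = 921 °C

T = 921 °C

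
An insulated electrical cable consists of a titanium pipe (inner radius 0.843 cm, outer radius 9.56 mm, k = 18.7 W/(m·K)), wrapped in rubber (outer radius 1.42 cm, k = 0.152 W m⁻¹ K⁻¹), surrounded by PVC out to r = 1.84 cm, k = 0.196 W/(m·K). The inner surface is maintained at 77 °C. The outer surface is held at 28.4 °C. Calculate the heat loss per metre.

Q' = 77.7 W/m

Resistance network (inner→outer):
  R'_titanium = ln(0.00956/0.00843)/(2πk) = 0.1258/(2π·18.7) = 0.001071 m·K/W
  R'_rubber = ln(0.0142/0.00956)/(2πk) = 0.3957/(2π·0.152) = 0.4143 m·K/W
  R'_PVC = ln(0.0184/0.0142)/(2πk) = 0.2591/(2π·0.196) = 0.2104 m·K/W
ΣR = 0.001071 + 0.4143 + 0.2104 = 0.6258 m·K/W
Q' = ΔT/ΣR = (77 °C − 28.4 °C)/0.6258 = 77.7 W/m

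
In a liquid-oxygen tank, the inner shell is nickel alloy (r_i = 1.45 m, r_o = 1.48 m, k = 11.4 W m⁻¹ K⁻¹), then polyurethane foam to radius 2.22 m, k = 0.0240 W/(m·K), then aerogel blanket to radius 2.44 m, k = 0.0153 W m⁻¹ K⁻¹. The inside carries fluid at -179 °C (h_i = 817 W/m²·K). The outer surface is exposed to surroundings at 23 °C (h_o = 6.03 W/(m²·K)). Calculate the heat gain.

Treat each layer as a resistance in series:
  R_conv,in = 1/(4πr²h) = 1/(4π·1.45²·817) = 4.633×10^-5 K/W
  R_nickel alloy = (1/1.45 − 1/1.48)/(4πk) = 0.01398/(4π·11.4) = 9.758×10^-5 K/W
  R_polyurethane foam = (1/1.48 − 1/2.22)/(4πk) = 0.2252/(4π·0.0240) = 0.7468 K/W
  R_aerogel blanket = (1/2.22 − 1/2.44)/(4πk) = 0.04061/(4π·0.0153) = 0.2112 K/W
  R_conv,out = 1/(4πr²h) = 1/(4π·2.44²·6.03) = 0.002217 K/W
ΣR = 4.633×10^-5 + 9.758×10^-5 + 0.7468 + 0.2112 + 0.002217 = 0.9604 K/W
Q = ΔT/ΣR = (-179 °C − 23 °C)/0.9604 = -210 W
(Negative Q ⇒ heat flows inward; heat gain = 210 W.)

Q = 210 W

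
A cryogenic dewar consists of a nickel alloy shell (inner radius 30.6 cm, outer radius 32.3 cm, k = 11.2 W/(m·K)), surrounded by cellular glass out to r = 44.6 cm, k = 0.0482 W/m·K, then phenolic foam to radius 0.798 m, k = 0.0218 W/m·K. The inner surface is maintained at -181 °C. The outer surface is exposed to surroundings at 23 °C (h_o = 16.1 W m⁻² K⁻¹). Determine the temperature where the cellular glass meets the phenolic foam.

T = -124 °C

Resistance network (inner→outer):
  R_nickel alloy = (1/0.306 − 1/0.323)/(4πk) = 0.1720/(4π·11.2) = 0.001222 K/W
  R_cellular glass = (1/0.323 − 1/0.446)/(4πk) = 0.8538/(4π·0.0482) = 1.410 K/W
  R_phenolic foam = (1/0.446 − 1/0.798)/(4πk) = 0.9890/(4π·0.0218) = 3.610 K/W
  R_conv,out = 1/(4πr²h) = 1/(4π·0.798²·16.1) = 0.007762 K/W
ΣR = 0.001222 + 1.410 + 3.610 + 0.007762 = 5.029 K/W
Q = ΔT/ΣR = (-181 °C − 23 °C)/5.029 = -40.56 W
From the inner boundary to the cellular glass/phenolic foam interface, ΣR_partial = 1.411 K/W.
T_interface = T_in − Q·ΣR_partial = -181 °C − (-40.56)(1.411) = -124 °C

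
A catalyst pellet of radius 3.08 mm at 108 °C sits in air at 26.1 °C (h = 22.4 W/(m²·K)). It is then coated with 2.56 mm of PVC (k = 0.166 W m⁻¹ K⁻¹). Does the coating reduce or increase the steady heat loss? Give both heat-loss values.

Critical radius for a sphere: r_cr = 2k/h = 0.0148 m = 1.48 cm.
Outer radius after coating: r₂ = 0.00308 + 0.00256 = 0.00564 m.
Since r₁ < r_cr and r₂ ≤ r_cr, the coating moves toward the maximum at r_cr — heat loss rises.
Bare: R = 1/(4πr₁²h) = 374.5 K/W; Q = 81.9/374.5 = 0.219 W.
Coated: R = R_cond + R_conv = 182.3 K/W; Q = 81.9/182.3 = 0.449 W.

increases: 0.219 → 0.449 W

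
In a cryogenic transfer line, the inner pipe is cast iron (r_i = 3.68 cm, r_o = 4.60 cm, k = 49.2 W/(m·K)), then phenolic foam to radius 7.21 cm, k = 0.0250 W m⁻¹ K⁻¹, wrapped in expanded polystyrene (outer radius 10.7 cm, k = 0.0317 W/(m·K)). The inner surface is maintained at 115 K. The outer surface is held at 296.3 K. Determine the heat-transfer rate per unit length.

Q' = 37.4 W/m

Series thermal resistances, inner to outer:
  R'_cast iron = ln(0.0460/0.0368)/(2πk) = 0.2231/(2π·49.2) = 7.218×10^-4 m·K/W
  R'_phenolic foam = ln(0.0721/0.0460)/(2πk) = 0.4494/(2π·0.0250) = 2.861 m·K/W
  R'_expanded polystyrene = ln(0.107/0.0721)/(2πk) = 0.3948/(2π·0.0317) = 1.982 m·K/W
ΣR = 7.218×10^-4 + 2.861 + 1.982 = 4.844 m·K/W
Q' = ΔT/ΣR = (115 K − 296.3 K)/4.844 = -37.4 W/m
(Negative Q' ⇒ heat flows inward; heat gain = 37.4 W/m.)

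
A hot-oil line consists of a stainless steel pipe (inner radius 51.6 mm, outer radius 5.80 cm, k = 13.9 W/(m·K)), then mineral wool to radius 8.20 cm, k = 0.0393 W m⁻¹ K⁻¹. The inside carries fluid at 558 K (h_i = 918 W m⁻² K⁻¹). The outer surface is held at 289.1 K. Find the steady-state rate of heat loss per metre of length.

Q' = 191 W/m

Series thermal resistances, inner to outer:
  R'_conv,in = 1/(2πr h) = 1/(2π·0.0516·918) = 0.003360 m·K/W
  R'_stainless steel = ln(0.0580/0.0516)/(2πk) = 0.1169/(2π·13.9) = 0.001339 m·K/W
  R'_mineral wool = ln(0.0820/0.0580)/(2πk) = 0.3463/(2π·0.0393) = 1.402 m·K/W
ΣR = 0.003360 + 0.001339 + 1.402 = 1.407 m·K/W
Q' = ΔT/ΣR = (558 K − 289.1 K)/1.407 = 191 W/m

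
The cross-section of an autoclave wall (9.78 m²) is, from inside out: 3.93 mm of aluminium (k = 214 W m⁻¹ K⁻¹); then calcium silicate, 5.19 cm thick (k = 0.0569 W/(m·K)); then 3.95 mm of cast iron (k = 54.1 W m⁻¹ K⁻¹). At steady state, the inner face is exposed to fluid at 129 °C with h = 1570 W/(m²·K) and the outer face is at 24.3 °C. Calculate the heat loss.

Q = 1120 W

Treat each layer as a resistance in series:
  R_conv,in = 1/(hA) = 1/(1570·9.78) = 6.513×10^-5 K/W
  R_aluminium = L/(kA) = 0.00393/(214·9.78) = 1.878×10^-6 K/W
  R_calcium silicate = L/(kA) = 0.0519/(0.0569·9.78) = 0.09326 K/W
  R_cast iron = L/(kA) = 0.00395/(54.1·9.78) = 7.466×10^-6 K/W
ΣR = 6.513×10^-5 + 1.878×10^-6 + 0.09326 + 7.466×10^-6 = 0.09333 K/W
Q = ΔT/ΣR = (129 °C − 24.3 °C)/0.09333 = 1120 W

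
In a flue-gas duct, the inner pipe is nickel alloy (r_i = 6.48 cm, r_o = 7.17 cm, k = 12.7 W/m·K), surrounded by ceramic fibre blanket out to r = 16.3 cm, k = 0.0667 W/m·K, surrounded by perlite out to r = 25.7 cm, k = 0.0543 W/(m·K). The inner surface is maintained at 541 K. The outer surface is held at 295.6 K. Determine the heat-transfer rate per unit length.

Q' = 74.5 W/m

Series thermal resistances, inner to outer:
  R'_nickel alloy = ln(0.0717/0.0648)/(2πk) = 0.1012/(2π·12.7) = 0.001268 m·K/W
  R'_ceramic fibre blanket = ln(0.163/0.0717)/(2πk) = 0.8213/(2π·0.0667) = 1.960 m·K/W
  R'_perlite = ln(0.257/0.163)/(2πk) = 0.4553/(2π·0.0543) = 1.335 m·K/W
ΣR = 0.001268 + 1.960 + 1.335 = 3.296 m·K/W
Q' = ΔT/ΣR = (541 K − 295.6 K)/3.296 = 74.5 W/m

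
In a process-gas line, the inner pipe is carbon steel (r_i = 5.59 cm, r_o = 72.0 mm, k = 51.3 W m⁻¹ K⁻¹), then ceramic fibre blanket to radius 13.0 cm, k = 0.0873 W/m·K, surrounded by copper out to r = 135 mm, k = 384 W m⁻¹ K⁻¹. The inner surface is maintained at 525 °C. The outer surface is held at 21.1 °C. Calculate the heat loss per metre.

Resistance network (inner→outer):
  R'_carbon steel = ln(0.0720/0.0559)/(2πk) = 0.2531/(2π·51.3) = 7.852×10^-4 m·K/W
  R'_ceramic fibre blanket = ln(0.130/0.0720)/(2πk) = 0.5909/(2π·0.0873) = 1.077 m·K/W
  R'_copper = ln(0.135/0.130)/(2πk) = 0.03774/(2π·384) = 1.564×10^-5 m·K/W
ΣR = 7.852×10^-4 + 1.077 + 1.564×10^-5 = 1.078 m·K/W
Q' = ΔT/ΣR = (525 °C − 21.1 °C)/1.078 = 467 W/m

Q' = 467 W/m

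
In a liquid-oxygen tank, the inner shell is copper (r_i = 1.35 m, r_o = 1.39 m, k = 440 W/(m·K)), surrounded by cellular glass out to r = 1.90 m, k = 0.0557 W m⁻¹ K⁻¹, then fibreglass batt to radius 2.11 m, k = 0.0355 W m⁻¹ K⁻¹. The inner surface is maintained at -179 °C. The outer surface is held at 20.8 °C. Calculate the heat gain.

Q = 508 W

Series thermal resistances, inner to outer:
  R_copper = (1/1.35 − 1/1.39)/(4πk) = 0.02132/(4π·440) = 3.855×10^-6 K/W
  R_cellular glass = (1/1.39 − 1/1.90)/(4πk) = 0.1931/(4π·0.0557) = 0.2759 K/W
  R_fibreglass batt = (1/1.90 − 1/2.11)/(4πk) = 0.05238/(4π·0.0355) = 0.1174 K/W
ΣR = 3.855×10^-6 + 0.2759 + 0.1174 = 0.3933 K/W
Q = ΔT/ΣR = (-179 °C − 20.8 °C)/0.3933 = -508 W
(Negative Q ⇒ heat flows inward; heat gain = 508 W.)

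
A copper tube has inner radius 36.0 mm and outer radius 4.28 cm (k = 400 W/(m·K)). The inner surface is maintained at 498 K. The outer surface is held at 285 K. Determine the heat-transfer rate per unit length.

Q' = 2πk·ΔT/ln(r₂/r₁) = 2π × 400 × 213 / ln(0.0428/0.0360) = 3.09×10^6 W/m

Q' = 3090 kW/m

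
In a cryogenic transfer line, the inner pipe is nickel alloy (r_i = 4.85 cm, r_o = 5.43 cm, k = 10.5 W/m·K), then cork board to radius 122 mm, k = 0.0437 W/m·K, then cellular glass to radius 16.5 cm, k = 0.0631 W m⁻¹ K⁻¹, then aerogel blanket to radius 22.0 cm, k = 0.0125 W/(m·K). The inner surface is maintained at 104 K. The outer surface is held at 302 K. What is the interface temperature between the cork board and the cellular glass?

T = 183.2 K

Resistance network (inner→outer):
  R'_nickel alloy = ln(0.0543/0.0485)/(2πk) = 0.1130/(2π·10.5) = 0.001712 m·K/W
  R'_cork board = ln(0.122/0.0543)/(2πk) = 0.8095/(2π·0.0437) = 2.948 m·K/W
  R'_cellular glass = ln(0.165/0.122)/(2πk) = 0.3019/(2π·0.0631) = 0.7615 m·K/W
  R'_aerogel blanket = ln(0.220/0.165)/(2πk) = 0.2877/(2π·0.0125) = 3.663 m·K/W
ΣR = 0.001712 + 2.948 + 0.7615 + 3.663 = 7.374 m·K/W
Q' = ΔT/ΣR = (104 K − 302 K)/7.374 = -26.85 W/m
From the inner boundary to the cork board/cellular glass interface, ΣR_partial = 2.950 m·K/W.
T_interface = T_in − Q'·ΣR_partial = 104 K − (-26.85)(2.950) = 183.2 K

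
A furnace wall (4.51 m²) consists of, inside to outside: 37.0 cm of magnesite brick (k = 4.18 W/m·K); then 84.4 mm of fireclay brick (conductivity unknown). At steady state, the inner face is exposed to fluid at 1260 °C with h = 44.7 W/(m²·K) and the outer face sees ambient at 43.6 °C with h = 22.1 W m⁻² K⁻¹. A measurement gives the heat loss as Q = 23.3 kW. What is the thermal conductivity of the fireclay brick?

k = 1.06 W/m·K

ΣR = ΔT/Q = |1260 − 43.6|/23300 = 0.05221 K/W
Known resistances:
  R_conv,in = 1/(hA) = 1/(44.7·4.51) = 0.004960 K/W
  R_magnesite brick = L/(kA) = 0.370/(4.18·4.51) = 0.01963 K/W
  R_conv,out = 1/(hA) = 1/(22.1·4.51) = 0.01003 K/W
R_fireclay brick = ΣR − ΣR_known = 0.05221 − 0.03462 = 0.01759 K/W
L/(kA) = 0.01759 ⇒ k = 0.0844/(0.01759·4.51) = 1.06 W/m·K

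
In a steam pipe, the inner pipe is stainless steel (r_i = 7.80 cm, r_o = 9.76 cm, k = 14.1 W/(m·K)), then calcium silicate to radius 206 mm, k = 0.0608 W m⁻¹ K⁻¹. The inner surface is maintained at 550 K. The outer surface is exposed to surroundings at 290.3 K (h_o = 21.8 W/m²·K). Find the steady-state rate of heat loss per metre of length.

Resistance network (inner→outer):
  R'_stainless steel = ln(0.0976/0.0780)/(2πk) = 0.2242/(2π·14.1) = 0.002530 m·K/W
  R'_calcium silicate = ln(0.206/0.0976)/(2πk) = 0.7470/(2π·0.0608) = 1.955 m·K/W
  R'_conv,out = 1/(2πr h) = 1/(2π·0.206·21.8) = 0.03544 m·K/W
ΣR = 0.002530 + 1.955 + 0.03544 = 1.993 m·K/W
Q' = ΔT/ΣR = (550 K − 290.3 K)/1.993 = 130 W/m

Q' = 130 W/m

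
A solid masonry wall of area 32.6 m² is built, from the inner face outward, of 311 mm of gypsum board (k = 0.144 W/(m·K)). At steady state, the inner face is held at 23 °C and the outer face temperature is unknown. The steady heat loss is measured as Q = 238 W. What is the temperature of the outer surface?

Series resistances:
  R_gypsum board = L/(kA) = 0.311/(0.144·32.6) = 0.06625 K/W
ΣR = 0.06625 K/W
ΔT = Q·ΣR = 238 × 0.06625 = 15.77 K
Heat flows outward, so T_out = T_in − ΔT = 23 − 15.77 = 7.23 °C

T_out = 7.23 °C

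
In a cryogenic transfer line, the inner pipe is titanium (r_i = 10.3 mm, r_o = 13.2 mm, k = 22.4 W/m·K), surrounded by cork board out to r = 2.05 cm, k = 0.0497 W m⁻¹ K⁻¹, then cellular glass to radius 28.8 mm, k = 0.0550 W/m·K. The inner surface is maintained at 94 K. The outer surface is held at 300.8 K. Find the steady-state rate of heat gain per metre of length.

Q' = 86.3 W/m

Treat each layer as a resistance in series:
  R'_titanium = ln(0.0132/0.0103)/(2πk) = 0.2481/(2π·22.4) = 0.001763 m·K/W
  R'_cork board = ln(0.0205/0.0132)/(2πk) = 0.4402/(2π·0.0497) = 1.410 m·K/W
  R'_cellular glass = ln(0.0288/0.0205)/(2πk) = 0.3400/(2π·0.0550) = 0.9837 m·K/W
ΣR = 0.001763 + 1.410 + 0.9837 = 2.395 m·K/W
Q' = ΔT/ΣR = (94 K − 300.8 K)/2.395 = -86.3 W/m
(Negative Q' ⇒ heat flows inward; heat gain = 86.3 W/m.)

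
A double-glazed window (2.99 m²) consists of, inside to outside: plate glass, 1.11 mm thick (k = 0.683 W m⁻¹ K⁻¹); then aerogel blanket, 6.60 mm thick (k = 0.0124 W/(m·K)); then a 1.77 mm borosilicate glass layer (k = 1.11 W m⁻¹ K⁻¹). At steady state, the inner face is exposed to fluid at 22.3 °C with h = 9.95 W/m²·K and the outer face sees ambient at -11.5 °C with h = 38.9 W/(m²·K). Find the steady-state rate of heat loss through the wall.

Q = 153 W

Resistance network (inner→outer):
  R_conv,in = 1/(hA) = 1/(9.95·2.99) = 0.03361 K/W
  R_plate glass = L/(kA) = 0.00111/(0.683·2.99) = 5.435×10^-4 K/W
  R_aerogel blanket = L/(kA) = 0.00660/(0.0124·2.99) = 0.1780 K/W
  R_borosilicate glass = L/(kA) = 0.00177/(1.11·2.99) = 5.333×10^-4 K/W
  R_conv,out = 1/(hA) = 1/(38.9·2.99) = 0.008598 K/W
ΣR = 0.03361 + 5.435×10^-4 + 0.1780 + 5.333×10^-4 + 0.008598 = 0.2213 K/W
Q = ΔT/ΣR = (22.3 °C − -11.5 °C)/0.2213 = 153 W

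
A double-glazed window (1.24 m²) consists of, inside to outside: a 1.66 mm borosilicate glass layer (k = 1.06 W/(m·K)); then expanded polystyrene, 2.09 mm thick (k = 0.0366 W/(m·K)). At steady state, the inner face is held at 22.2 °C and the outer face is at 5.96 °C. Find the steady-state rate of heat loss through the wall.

Treat each layer as a resistance in series:
  R_borosilicate glass = L/(kA) = 0.00166/(1.06·1.24) = 0.001263 K/W
  R_expanded polystyrene = L/(kA) = 0.00209/(0.0366·1.24) = 0.04605 K/W
ΣR = 0.001263 + 0.04605 = 0.04731 K/W
Q = ΔT/ΣR = (22.2 °C − 5.96 °C)/0.04731 = 343 W

Q = 343 W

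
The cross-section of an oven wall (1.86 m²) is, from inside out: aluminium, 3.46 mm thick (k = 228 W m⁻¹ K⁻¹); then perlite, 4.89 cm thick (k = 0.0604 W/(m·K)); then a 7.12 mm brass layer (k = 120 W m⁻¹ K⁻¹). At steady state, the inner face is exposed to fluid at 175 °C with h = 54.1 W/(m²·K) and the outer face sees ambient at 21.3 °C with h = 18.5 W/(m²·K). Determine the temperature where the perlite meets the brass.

Treat each layer as a resistance in series:
  R_conv,in = 1/(hA) = 1/(54.1·1.86) = 0.009938 K/W
  R_aluminium = L/(kA) = 0.00346/(228·1.86) = 8.159×10^-6 K/W
  R_perlite = L/(kA) = 0.0489/(0.0604·1.86) = 0.4353 K/W
  R_brass = L/(kA) = 0.00712/(120·1.86) = 3.190×10^-5 K/W
  R_conv,out = 1/(hA) = 1/(18.5·1.86) = 0.02906 K/W
ΣR = 0.009938 + 8.159×10^-6 + 0.4353 + 3.190×10^-5 + 0.02906 = 0.4743 K/W
Q = ΔT/ΣR = (175 °C − 21.3 °C)/0.4743 = 324.1 W
From the inner boundary to the perlite/brass interface, ΣR_partial = 0.4452 K/W.
T_interface = T_in − Q·ΣR_partial = 175 °C − (324.1)(0.4452) = 30.7 °C

T = 30.7 °C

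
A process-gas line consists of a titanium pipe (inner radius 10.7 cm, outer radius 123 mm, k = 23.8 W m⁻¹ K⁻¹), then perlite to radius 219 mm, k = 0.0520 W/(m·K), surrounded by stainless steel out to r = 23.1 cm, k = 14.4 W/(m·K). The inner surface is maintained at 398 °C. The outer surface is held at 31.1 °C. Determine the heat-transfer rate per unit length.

Q' = 208 W/m

Series thermal resistances, inner to outer:
  R'_titanium = ln(0.123/0.107)/(2πk) = 0.1394/(2π·23.8) = 9.319×10^-4 m·K/W
  R'_perlite = ln(0.219/0.123)/(2πk) = 0.5769/(2π·0.0520) = 1.766 m·K/W
  R'_stainless steel = ln(0.231/0.219)/(2πk) = 0.05335/(2π·14.4) = 5.896×10^-4 m·K/W
ΣR = 9.319×10^-4 + 1.766 + 5.896×10^-4 = 1.768 m·K/W
Q' = ΔT/ΣR = (398 °C − 31.1 °C)/1.768 = 208 W/m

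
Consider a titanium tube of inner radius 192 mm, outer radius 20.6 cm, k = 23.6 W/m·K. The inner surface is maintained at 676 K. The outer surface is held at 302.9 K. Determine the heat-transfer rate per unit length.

Q' = 2πk·ΔT/ln(r₂/r₁) = 2π × 23.6 × 373.1 / ln(0.206/0.192) = 7.86×10^5 W/m

Q' = 7.86×10^5 W/m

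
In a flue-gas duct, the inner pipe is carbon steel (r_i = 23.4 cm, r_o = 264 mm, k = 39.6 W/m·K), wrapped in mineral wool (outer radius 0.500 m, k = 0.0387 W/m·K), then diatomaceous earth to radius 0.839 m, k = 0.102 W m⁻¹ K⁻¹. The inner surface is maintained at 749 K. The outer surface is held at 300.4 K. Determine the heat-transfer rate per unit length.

Series thermal resistances, inner to outer:
  R'_carbon steel = ln(0.264/0.234)/(2πk) = 0.1206/(2π·39.6) = 4.848×10^-4 m·K/W
  R'_mineral wool = ln(0.500/0.264)/(2πk) = 0.6387/(2π·0.0387) = 2.627 m·K/W
  R'_diatomaceous earth = ln(0.839/0.500)/(2πk) = 0.5176/(2π·0.102) = 0.8076 m·K/W
ΣR = 4.848×10^-4 + 2.627 + 0.8076 = 3.435 m·K/W
Q' = ΔT/ΣR = (749 K − 300.4 K)/3.435 = 131 W/m

Q' = 131 W/m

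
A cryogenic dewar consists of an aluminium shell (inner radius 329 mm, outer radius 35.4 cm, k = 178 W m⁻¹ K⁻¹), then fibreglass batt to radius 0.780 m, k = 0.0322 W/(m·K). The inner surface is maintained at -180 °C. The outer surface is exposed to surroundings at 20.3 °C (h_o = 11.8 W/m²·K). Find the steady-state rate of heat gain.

Q = 52.4 W

Treat each layer as a resistance in series:
  R_aluminium = (1/0.329 − 1/0.354)/(4πk) = 0.2147/(4π·178) = 9.596×10^-5 K/W
  R_fibreglass batt = (1/0.354 − 1/0.780)/(4πk) = 1.543/(4π·0.0322) = 3.813 K/W
  R_conv,out = 1/(4πr²h) = 1/(4π·0.780²·11.8) = 0.01108 K/W
ΣR = 9.596×10^-5 + 3.813 + 0.01108 = 3.824 K/W
Q = ΔT/ΣR = (-180 °C − 20.3 °C)/3.824 = -52.4 W
(Negative Q ⇒ heat flows inward; heat gain = 52.4 W.)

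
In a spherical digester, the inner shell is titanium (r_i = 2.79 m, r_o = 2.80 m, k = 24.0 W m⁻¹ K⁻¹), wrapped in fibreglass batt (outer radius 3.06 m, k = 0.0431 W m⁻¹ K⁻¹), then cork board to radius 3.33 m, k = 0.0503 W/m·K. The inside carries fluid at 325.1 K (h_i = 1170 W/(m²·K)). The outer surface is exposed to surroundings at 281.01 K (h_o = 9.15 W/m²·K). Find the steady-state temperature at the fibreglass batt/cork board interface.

Series thermal resistances, inner to outer:
  R_conv,in = 1/(4πr²h) = 1/(4π·2.79²·1170) = 8.738×10^-6 K/W
  R_titanium = (1/2.79 − 1/2.80)/(4πk) = 0.001280/(4π·24.0) = 4.244×10^-6 K/W
  R_fibreglass batt = (1/2.80 − 1/3.06)/(4πk) = 0.03035/(4π·0.0431) = 0.05603 K/W
  R_cork board = (1/3.06 − 1/3.33)/(4πk) = 0.02650/(4π·0.0503) = 0.04192 K/W
  R_conv,out = 1/(4πr²h) = 1/(4π·3.33²·9.15) = 7.843×10^-4 K/W
ΣR = 8.738×10^-6 + 4.244×10^-6 + 0.05603 + 0.04192 + 7.843×10^-4 = 0.09875 K/W
Q = ΔT/ΣR = (325.1 K − 281.01 K)/0.09875 = 446.5 W
From the inner boundary to the fibreglass batt/cork board interface, ΣR_partial = 0.05604 K/W.
T_interface = T_in − Q·ΣR_partial = 325.1 K − (446.5)(0.05604) = 300.1 K

T = 300.1 K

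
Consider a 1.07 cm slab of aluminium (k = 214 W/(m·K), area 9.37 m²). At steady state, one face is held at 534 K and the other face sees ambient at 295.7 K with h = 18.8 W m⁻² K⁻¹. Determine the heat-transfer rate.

Resistance network (inner→outer):
  R_aluminium = L/(kA) = 0.0107/(214·9.37) = 5.336×10^-6 K/W
  R_conv,out = 1/(hA) = 1/(18.8·9.37) = 0.005677 K/W
ΣR = 5.336×10^-6 + 0.005677 = 0.005682 K/W
Q = ΔT/ΣR = (534 K − 295.7 K)/0.005682 = 41900 W

Q = 41.9 kW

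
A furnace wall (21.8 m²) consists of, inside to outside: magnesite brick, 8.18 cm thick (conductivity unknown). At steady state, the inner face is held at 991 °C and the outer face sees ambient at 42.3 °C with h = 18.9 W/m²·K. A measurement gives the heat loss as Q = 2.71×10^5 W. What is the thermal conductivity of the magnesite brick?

ΣR = ΔT/Q = |991 − 42.3|/2.71×10^5 = 0.003501 K/W
Known resistances:
  R_conv,out = 1/(hA) = 1/(18.9·21.8) = 0.002427 K/W
R_magnesite brick = ΣR − ΣR_known = 0.003501 − 0.002427 = 0.001074 K/W
L/(kA) = 0.001074 ⇒ k = 0.0818/(0.001074·21.8) = 3.49 W/m·K

k = 3.49 W/m·K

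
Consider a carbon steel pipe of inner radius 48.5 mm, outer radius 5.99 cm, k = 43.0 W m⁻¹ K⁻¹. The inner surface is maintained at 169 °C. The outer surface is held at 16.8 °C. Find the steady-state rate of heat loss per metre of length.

Q' = 2πk·ΔT/ln(r₂/r₁) = 2π × 43.0 × 152.2 / ln(0.0599/0.0485) = 1.95×10^5 W/m

Q' = 195 kW/m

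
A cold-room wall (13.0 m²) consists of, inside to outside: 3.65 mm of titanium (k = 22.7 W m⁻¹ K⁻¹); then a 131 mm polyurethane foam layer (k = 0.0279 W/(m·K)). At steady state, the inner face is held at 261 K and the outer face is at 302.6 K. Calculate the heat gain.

Q = 115 W

Treat each layer as a resistance in series:
  R_titanium = L/(kA) = 0.00365/(22.7·13.0) = 1.237×10^-5 K/W
  R_polyurethane foam = L/(kA) = 0.131/(0.0279·13.0) = 0.3612 K/W
ΣR = 1.237×10^-5 + 0.3612 = 0.3612 K/W
Q = ΔT/ΣR = (261 K − 302.6 K)/0.3612 = -115 W
(Negative Q ⇒ heat flows inward; heat gain = 115 W.)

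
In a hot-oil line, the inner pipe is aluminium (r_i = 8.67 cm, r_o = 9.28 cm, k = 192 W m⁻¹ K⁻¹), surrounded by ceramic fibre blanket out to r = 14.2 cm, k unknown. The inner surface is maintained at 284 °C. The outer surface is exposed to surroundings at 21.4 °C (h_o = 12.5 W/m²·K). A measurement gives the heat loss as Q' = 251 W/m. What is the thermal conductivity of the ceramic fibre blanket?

ΣR = ΔT/Q' = |284 − 21.4|/251 = 1.046 m·K/W
Known resistances:
  R'_aluminium = ln(0.0928/0.0867)/(2πk) = 0.06799/(2π·192) = 5.636×10^-5 m·K/W
  R'_conv,out = 1/(2πr h) = 1/(2π·0.142·12.5) = 0.08966 m·K/W
R_ceramic fibre blanket = ΣR − ΣR_known = 1.046 − 0.08972 = 0.9563 m·K/W
ln(r₂/r₁)/(2πk) = 0.9563 ⇒ k = 0.4254/(2π·0.9563) = 0.0708 W/m·K

k = 0.0708 W/m·K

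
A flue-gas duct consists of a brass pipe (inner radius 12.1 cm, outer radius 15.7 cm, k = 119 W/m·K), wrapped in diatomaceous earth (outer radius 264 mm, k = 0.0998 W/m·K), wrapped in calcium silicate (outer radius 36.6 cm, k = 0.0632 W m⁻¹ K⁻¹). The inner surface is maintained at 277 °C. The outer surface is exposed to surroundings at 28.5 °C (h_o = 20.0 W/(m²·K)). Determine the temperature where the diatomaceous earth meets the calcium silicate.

Treat each layer as a resistance in series:
  R'_brass = ln(0.157/0.121)/(2πk) = 0.2605/(2π·119) = 3.483×10^-4 m·K/W
  R'_diatomaceous earth = ln(0.264/0.157)/(2πk) = 0.5197/(2π·0.0998) = 0.8288 m·K/W
  R'_calcium silicate = ln(0.366/0.264)/(2πk) = 0.3267/(2π·0.0632) = 0.8227 m·K/W
  R'_conv,out = 1/(2πr h) = 1/(2π·0.366·20.0) = 0.02174 m·K/W
ΣR = 3.483×10^-4 + 0.8288 + 0.8227 + 0.02174 = 1.674 m·K/W
Q' = ΔT/ΣR = (277 °C − 28.5 °C)/1.674 = 148.4 W/m
From the inner boundary to the diatomaceous earth/calcium silicate interface, ΣR_partial = 0.8291 m·K/W.
T_interface = T_in − Q'·ΣR_partial = 277 °C − (148.4)(0.8291) = 154 °C

T = 154 °C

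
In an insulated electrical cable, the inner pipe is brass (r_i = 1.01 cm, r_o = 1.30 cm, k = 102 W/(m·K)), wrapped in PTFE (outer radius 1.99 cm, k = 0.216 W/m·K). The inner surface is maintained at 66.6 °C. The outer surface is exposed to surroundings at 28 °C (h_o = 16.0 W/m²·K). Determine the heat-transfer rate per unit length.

Q' = 47.4 W/m

Series thermal resistances, inner to outer:
  R'_brass = ln(0.0130/0.0101)/(2πk) = 0.2524/(2π·102) = 3.939×10^-4 m·K/W
  R'_PTFE = ln(0.0199/0.0130)/(2πk) = 0.4258/(2π·0.216) = 0.3137 m·K/W
  R'_conv,out = 1/(2πr h) = 1/(2π·0.0199·16.0) = 0.4999 m·K/W
ΣR = 3.939×10^-4 + 0.3137 + 0.4999 = 0.8140 m·K/W
Q' = ΔT/ΣR = (66.6 °C − 28 °C)/0.8140 = 47.4 W/m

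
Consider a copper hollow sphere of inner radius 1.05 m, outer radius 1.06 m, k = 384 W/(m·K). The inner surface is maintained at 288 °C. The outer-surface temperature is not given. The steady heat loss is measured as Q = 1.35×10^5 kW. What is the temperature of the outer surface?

Sum the resistances:
  R_copper = (1/1.05 − 1/1.06)/(4πk) = 0.008985/(4π·384) = 1.862×10^-6 K/W
ΣR = 1.862×10^-6 K/W
ΔT = Q·ΣR = 1.35×10^8 × 1.862×10^-6 = 251.4 K
Heat flows outward, so T_out = T_in − ΔT = 288 − 251.4 = 36.6 °C

T_out = 36.6 °C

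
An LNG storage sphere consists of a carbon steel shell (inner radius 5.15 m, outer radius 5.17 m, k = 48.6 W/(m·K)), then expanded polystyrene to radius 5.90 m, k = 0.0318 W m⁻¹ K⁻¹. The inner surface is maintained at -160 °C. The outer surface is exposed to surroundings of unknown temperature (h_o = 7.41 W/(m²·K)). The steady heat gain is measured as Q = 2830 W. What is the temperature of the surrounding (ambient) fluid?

Sum the resistances:
  R_carbon steel = (1/5.15 − 1/5.17)/(4πk) = 7.512×10^-4/(4π·48.6) = 1.230×10^-6 K/W
  R_expanded polystyrene = (1/5.17 − 1/5.90)/(4πk) = 0.02393/(4π·0.0318) = 0.05989 K/W
  R_conv,out = 1/(4πr²h) = 1/(4π·5.90²·7.41) = 3.085×10^-4 K/W
ΣR = 0.06020 K/W
ΔT = Q·ΣR = 2830 × 0.06020 = 170.4 K
Heat flows inward, so T_out = T_in + ΔT = -160 + 170.4 = 10.4 °C

T_out = 10.4 °C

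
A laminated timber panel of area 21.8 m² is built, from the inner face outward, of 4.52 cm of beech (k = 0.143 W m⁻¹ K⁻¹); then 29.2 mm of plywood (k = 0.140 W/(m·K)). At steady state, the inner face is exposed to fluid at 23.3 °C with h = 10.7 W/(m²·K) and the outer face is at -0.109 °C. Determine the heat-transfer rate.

Treat each layer as a resistance in series:
  R_conv,in = 1/(hA) = 1/(10.7·21.8) = 0.004287 K/W
  R_beech = L/(kA) = 0.0452/(0.143·21.8) = 0.01450 K/W
  R_plywood = L/(kA) = 0.0292/(0.140·21.8) = 0.009567 K/W
ΣR = 0.004287 + 0.01450 + 0.009567 = 0.02835 K/W
Q = ΔT/ΣR = (23.3 °C − -0.109 °C)/0.02835 = 826 W

Q = 826 W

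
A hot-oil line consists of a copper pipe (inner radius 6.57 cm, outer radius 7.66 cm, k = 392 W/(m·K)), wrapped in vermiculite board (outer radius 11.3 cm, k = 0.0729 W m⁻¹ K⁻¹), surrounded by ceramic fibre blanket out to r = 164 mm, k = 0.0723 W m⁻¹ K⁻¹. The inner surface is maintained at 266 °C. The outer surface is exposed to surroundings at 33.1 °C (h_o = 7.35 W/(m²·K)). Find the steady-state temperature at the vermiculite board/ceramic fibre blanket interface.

T = 156 °C

Treat each layer as a resistance in series:
  R'_copper = ln(0.0766/0.0657)/(2πk) = 0.1535/(2π·392) = 6.232×10^-5 m·K/W
  R'_vermiculite board = ln(0.113/0.0766)/(2πk) = 0.3888/(2π·0.0729) = 0.8488 m·K/W
  R'_ceramic fibre blanket = ln(0.164/0.113)/(2πk) = 0.3725/(2π·0.0723) = 0.8199 m·K/W
  R'_conv,out = 1/(2πr h) = 1/(2π·0.164·7.35) = 0.1320 m·K/W
ΣR = 6.232×10^-5 + 0.8488 + 0.8199 + 0.1320 = 1.801 m·K/W
Q' = ΔT/ΣR = (266 °C − 33.1 °C)/1.801 = 129.3 W/m
From the inner boundary to the vermiculite board/ceramic fibre blanket interface, ΣR_partial = 0.8489 m·K/W.
T_interface = T_in − Q'·ΣR_partial = 266 °C − (129.3)(0.8489) = 156 °C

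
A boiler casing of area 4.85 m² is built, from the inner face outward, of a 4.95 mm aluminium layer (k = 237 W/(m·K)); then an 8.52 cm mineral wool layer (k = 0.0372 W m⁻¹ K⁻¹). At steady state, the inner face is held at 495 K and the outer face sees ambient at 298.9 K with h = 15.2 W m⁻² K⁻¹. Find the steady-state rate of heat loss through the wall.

Series thermal resistances, inner to outer:
  R_aluminium = L/(kA) = 0.00495/(237·4.85) = 4.306×10^-6 K/W
  R_mineral wool = L/(kA) = 0.0852/(0.0372·4.85) = 0.4722 K/W
  R_conv,out = 1/(hA) = 1/(15.2·4.85) = 0.01356 K/W
ΣR = 4.306×10^-6 + 0.4722 + 0.01356 = 0.4858 K/W
Q = ΔT/ΣR = (495 K − 298.9 K)/0.4858 = 404 W

Q = 404 W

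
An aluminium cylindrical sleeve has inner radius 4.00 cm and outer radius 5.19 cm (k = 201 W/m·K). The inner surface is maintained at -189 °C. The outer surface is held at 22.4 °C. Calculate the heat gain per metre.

Q' = 1030 kW/m

Q' = 2πk·ΔT/ln(r₂/r₁) = 2π × 201 × 211.4 / ln(0.0519/0.0400) = 1.03×10^6 W/m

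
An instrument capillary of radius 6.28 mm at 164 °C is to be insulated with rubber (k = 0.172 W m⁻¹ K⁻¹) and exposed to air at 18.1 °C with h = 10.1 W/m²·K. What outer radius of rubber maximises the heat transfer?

r_cr = 1.70 cm

For a cylinder, r_cr = k_ins/h = 0.172/10.1 = 0.0170 m = 1.70 cm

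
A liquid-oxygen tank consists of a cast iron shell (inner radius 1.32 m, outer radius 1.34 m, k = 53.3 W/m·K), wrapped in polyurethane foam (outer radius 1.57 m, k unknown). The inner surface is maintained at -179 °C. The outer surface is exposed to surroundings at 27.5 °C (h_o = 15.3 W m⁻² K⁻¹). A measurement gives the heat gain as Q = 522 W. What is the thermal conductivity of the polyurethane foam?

ΣR = ΔT/Q = |-179 − 27.5|/522 = 0.3956 K/W
Known resistances:
  R_cast iron = (1/1.32 − 1/1.34)/(4πk) = 0.01131/(4π·53.3) = 1.688×10^-5 K/W
  R_conv,out = 1/(4πr²h) = 1/(4π·1.57²·15.3) = 0.002110 K/W
R_polyurethane foam = ΣR − ΣR_known = 0.3956 − 0.002127 = 0.3935 K/W
(1/r₁−1/r₂)/(4πk) = 0.3935 ⇒ k = 0.1093/(4π·0.3935) = 0.0221 W/m·K

k = 0.0221 W/m·K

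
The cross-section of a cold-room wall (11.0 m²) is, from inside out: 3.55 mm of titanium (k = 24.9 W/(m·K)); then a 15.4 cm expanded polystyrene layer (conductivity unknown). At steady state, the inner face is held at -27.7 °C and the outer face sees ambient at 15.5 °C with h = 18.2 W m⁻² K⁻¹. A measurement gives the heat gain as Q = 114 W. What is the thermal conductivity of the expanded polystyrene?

k = 0.0374 W/m·K

ΣR = ΔT/Q = |-27.7 − 15.5|/114 = 0.3789 K/W
Known resistances:
  R_titanium = L/(kA) = 0.00355/(24.9·11.0) = 1.296×10^-5 K/W
  R_conv,out = 1/(hA) = 1/(18.2·11.0) = 0.004995 K/W
R_expanded polystyrene = ΣR − ΣR_known = 0.3789 − 0.005008 = 0.3739 K/W
L/(kA) = 0.3739 ⇒ k = 0.154/(0.3739·11.0) = 0.0374 W/m·K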